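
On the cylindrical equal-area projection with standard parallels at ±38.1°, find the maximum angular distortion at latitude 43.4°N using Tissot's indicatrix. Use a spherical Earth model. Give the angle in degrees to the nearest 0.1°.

9.1°

Cylindrical equal-area (φ₀ = 38.1°): h = cos φ / cos 38.1° along meridians, k = cos 38.1° / cos φ along parallels; h·k = 1.
At 43.4°: h = 0.9233, k = 1.083; principal scales a = 1.083, b = 0.9233.
sin(ω/2) = (a − b)/(a + b) = 0.1598/2.006 = 0.07964, so ω = 2 arcsin(0.07964) ≈ 9.1°.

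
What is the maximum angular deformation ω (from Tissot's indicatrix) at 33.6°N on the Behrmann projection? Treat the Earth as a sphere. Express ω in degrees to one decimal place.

The Behrmann projection is cylindrical equal-area with φ₀ = 30°. For cylindrical equal-area with standard parallel φ₀, h = cos φ / cos φ₀ and k = cos φ₀ / cos φ, so h·k = 1.
At 33.6°: h = 0.9618, k = 1.040; principal scales a = 1.040, b = 0.9618.
sin(ω/2) = (a − b)/(a + b) = 0.07797/2.002 = 0.03896, so ω = 2 arcsin(0.03896) ≈ 4.5°.

4.5°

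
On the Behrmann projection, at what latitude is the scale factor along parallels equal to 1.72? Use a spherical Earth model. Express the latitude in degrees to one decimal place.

Behrmann is a cylindrical equal-area projection with standard parallels at ±30°. A cylindrical equal-area projection with standard parallel φ₀ has meridian scale h = cos φ / cos φ₀ and parallel scale k = cos φ₀ / cos φ (so areas are preserved, h·k = 1).
k = cos φ₀ / cos φ = 1.72  ⇒  cos φ = cos 30° / 1.72 = 0.5035.
φ = arccos(0.5035) ≈ 59.8°.

59.8°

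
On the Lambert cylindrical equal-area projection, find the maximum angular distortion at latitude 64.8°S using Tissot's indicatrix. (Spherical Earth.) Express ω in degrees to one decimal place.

87.7°

The Lambert cylindrical equal-area projection is the cylindrical equal-area projection with its standard parallel at the equator (φ₀ = 0). A cylindrical equal-area projection with standard parallel φ₀ has meridian scale h = cos φ / cos φ₀ and parallel scale k = cos φ₀ / cos φ (so areas are preserved, h·k = 1).
At 64.8°: h = 0.4258, k = 2.349; principal scales a = 2.349, b = 0.4258.
sin(ω/2) = (a − b)/(a + b) = 1.923/2.774 = 0.6931, so ω = 2 arcsin(0.6931) ≈ 87.7°.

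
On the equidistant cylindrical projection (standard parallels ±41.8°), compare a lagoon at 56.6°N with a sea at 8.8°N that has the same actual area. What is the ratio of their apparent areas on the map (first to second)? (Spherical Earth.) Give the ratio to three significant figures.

1.80

In the equirectangular projection with standard parallel φ₀ = 41.8° (x = Rλ cos φ₀, y = Rφ), meridians are true-scale (h = 1) and the parallel scale is k = cos φ₀ / cos φ.
Areal scale at 56.6°: h·k = 1.000 × 1.354 = 1.354.
Areal scale at 8.8°: h·k = 1.000 × 0.7544 = 0.7544.
Ratio = 1.354/0.7544 ≈ 1.80.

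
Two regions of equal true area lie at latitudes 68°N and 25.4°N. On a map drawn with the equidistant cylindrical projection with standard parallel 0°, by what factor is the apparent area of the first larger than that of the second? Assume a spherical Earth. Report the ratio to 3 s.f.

2.41

In the plate carrée (x = Rλ, y = Rφ), meridians are true-scale (h = 1) and parallels are stretched by k = sec φ.
Areal scale at 68°: h·k = 1.000 × 2.669 = 2.669.
Areal scale at 25.4°: h·k = 1.000 × 1.107 = 1.107.
Ratio = 2.669/1.107 ≈ 2.41.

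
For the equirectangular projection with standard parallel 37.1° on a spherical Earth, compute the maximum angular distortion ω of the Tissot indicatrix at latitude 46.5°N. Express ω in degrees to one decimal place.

8.4°

With standard parallel φ₀ = 37.1°, the equirectangular projection gives x = Rλ cos φ₀, y = Rφ, so h = 1 and k = cos 37.1° / cos φ.
At 46.5°: h = 1.000, k = 1.159; principal scales a = 1.159, b = 1.000.
sin(ω/2) = (a − b)/(a + b) = 0.1587/2.159 = 0.07351, so ω = 2 arcsin(0.07351) ≈ 8.4°.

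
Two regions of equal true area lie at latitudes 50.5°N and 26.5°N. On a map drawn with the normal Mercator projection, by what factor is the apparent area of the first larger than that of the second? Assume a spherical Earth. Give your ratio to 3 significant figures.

Mercator areal scale is sec²φ.
At 50.5°: sec²(50.5°) = 1/0.6361² = 2.472.
At 26.5°: sec²(26.5°) = 1/0.8949² = 1.249.
Ratio = 2.472/1.249 = cos²(26.5°)/cos²(50.5°) ≈ 1.98.

1.98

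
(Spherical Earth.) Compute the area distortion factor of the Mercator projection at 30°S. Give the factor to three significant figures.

1.33

For Mercator, h = k = sec φ (a conformal cylindrical projection has a single point scale, 1/cos φ).
Areal scale = k² = sec²φ = 1/cos²(30°) = 1/0.8660² = 1.333.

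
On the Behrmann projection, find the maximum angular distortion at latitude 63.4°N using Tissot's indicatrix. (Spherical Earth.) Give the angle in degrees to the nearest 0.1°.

70.6°

The Behrmann projection is cylindrical equal-area with φ₀ = 30°. Cylindrical equal-area (φ₀ = 30°): h = cos φ / cos 30° along meridians, k = cos 30° / cos φ along parallels; h·k = 1.
At 63.4°: h = 0.5170, k = 1.934; principal scales a = 1.934, b = 0.5170.
sin(ω/2) = (a − b)/(a + b) = 1.417/2.451 = 0.5781, so ω = 2 arcsin(0.5781) ≈ 70.6°.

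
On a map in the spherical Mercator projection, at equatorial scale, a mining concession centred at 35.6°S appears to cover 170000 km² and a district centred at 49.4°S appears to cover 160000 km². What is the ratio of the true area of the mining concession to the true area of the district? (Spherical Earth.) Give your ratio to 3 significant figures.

Since Mercator area scale is 1/cos²φ, the true area equals the apparent area multiplied by cos²φ.
True area of mining concession: 170000 × cos²(35.6°) = 170000 × 0.6611 = 112400 km².
True area of district: 160000 × cos²(49.4°) = 160000 × 0.4235 = 67760 km².
Ratio = 112400 / 67760 ≈ 1.66.

1.66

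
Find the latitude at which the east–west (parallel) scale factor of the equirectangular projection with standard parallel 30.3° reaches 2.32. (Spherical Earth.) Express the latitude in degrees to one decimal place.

In the equirectangular projection with standard parallel φ₀ = 30.3° (x = Rλ cos φ₀, y = Rφ), meridians are true-scale (h = 1) and the parallel scale is k = cos φ₀ / cos φ.
k = cos φ₀ / cos φ = 2.32  ⇒  cos φ = cos 30.3° / 2.32 = 0.3722.
φ = arccos(0.3722) ≈ 68.2°.

68.2°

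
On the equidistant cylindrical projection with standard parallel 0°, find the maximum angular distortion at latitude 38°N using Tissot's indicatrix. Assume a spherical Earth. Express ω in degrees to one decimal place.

Plate carrée maps x = Rλ, y = Rφ. The meridian scale is h = 1 and the parallel scale is k = 1/cos φ = sec φ.
At 38°: h = 1.000, k = 1.269; principal scales a = 1.269, b = 1.000.
sin(ω/2) = (a − b)/(a + b) = 0.2690/2.269 = 0.1186, so ω = 2 arcsin(0.1186) ≈ 13.6°.

13.6°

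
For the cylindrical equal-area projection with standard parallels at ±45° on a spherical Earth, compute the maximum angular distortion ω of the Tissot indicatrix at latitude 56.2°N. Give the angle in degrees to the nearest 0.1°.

Cylindrical equal-area (φ₀ = 45°): h = cos φ / cos 45° along meridians, k = cos 45° / cos φ along parallels; h·k = 1.
At 56.2°: h = 0.7867, k = 1.271; principal scales a = 1.271, b = 0.7867.
sin(ω/2) = (a − b)/(a + b) = 0.4844/2.058 = 0.2354, so ω = 2 arcsin(0.2354) ≈ 27.2°.

27.2°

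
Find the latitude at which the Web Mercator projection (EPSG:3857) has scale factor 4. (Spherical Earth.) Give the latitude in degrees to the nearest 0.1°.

75.5°

Mercator scale is k = sec φ = 1/cos φ.
1/cos φ = 4  ⇒  cos φ = 0.2500  ⇒  φ = arccos(0.2500) ≈ 75.5°.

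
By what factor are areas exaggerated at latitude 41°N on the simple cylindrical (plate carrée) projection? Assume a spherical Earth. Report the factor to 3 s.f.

1.33

Plate carrée maps x = Rλ, y = Rφ. The meridian scale is h = 1 and the parallel scale is k = 1/cos φ = sec φ.
Areal scale = h·k = 1 × sec φ; at 41°, h = 1.000, k = 1.325, so h·k = 1.325.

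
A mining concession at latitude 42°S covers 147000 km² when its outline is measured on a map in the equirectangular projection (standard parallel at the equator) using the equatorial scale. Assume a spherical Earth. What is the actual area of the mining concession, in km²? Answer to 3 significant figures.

109000 km²

Plate carrée maps x = Rλ, y = Rφ. The meridian scale is h = 1 and the parallel scale is k = 1/cos φ = sec φ.
Areal scale = h·k = 1 × sec φ; at 42°, h = 1.000, k = 1.346, so h·k = 1.346.
True area = apparent / (areal scale) = 147000 / 1.346 ≈ 109000 km².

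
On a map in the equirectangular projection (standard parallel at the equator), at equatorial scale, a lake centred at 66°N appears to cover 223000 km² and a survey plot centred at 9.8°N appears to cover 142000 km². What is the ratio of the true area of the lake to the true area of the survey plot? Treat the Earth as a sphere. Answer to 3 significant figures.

Plate carrée has h = 1 and k = sec φ, giving areal scale sec φ; true area = (apparent area) · cos φ.
True area of lake: 223000 × cos(66°) = 223000 × 0.4067 = 90700 km².
True area of survey plot: 142000 × cos(9.8°) = 142000 × 0.9854 = 139900 km².
Ratio = 90700 / 139900 ≈ 0.648.

0.648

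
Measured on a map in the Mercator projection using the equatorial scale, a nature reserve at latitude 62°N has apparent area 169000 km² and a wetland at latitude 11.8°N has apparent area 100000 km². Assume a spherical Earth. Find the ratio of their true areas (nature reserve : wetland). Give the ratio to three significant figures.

0.389

On Mercator the areal scale is sec²φ, so true area = apparent × cos²φ.
True area of nature reserve: 169000 × cos²(62°) = 169000 × 0.2204 = 37250 km².
True area of wetland: 100000 × cos²(11.8°) = 100000 × 0.9582 = 95820 km².
Ratio = 37250 / 95820 ≈ 0.389.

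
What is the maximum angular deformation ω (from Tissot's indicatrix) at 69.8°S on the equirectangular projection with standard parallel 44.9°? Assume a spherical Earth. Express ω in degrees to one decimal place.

40.3°

In the equirectangular projection with standard parallel φ₀ = 44.9° (x = Rλ cos φ₀, y = Rφ), meridians are true-scale (h = 1) and the parallel scale is k = cos φ₀ / cos φ.
At 69.8°: h = 1.000, k = 2.051; principal scales a = 2.051, b = 1.000.
sin(ω/2) = (a − b)/(a + b) = 1.051/3.051 = 0.3446, so ω = 2 arcsin(0.3446) ≈ 40.3°.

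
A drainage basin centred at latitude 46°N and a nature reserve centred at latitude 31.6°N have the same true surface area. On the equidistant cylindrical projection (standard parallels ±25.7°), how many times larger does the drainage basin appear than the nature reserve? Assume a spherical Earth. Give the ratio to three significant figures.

With standard parallel φ₀ = 25.7°, the equirectangular projection gives x = Rλ cos φ₀, y = Rφ, so h = 1 and k = cos 25.7° / cos φ.
Areal scale at 46°: h·k = 1.000 × 1.297 = 1.297.
Areal scale at 31.6°: h·k = 1.000 × 1.058 = 1.058.
Ratio = 1.297/1.058 ≈ 1.23.

1.23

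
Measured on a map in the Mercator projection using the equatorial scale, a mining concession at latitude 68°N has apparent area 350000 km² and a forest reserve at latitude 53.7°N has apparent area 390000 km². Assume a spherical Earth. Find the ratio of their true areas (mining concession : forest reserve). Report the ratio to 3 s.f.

On Mercator the areal scale is sec²φ, so true area = apparent × cos²φ.
True area of mining concession: 350000 × cos²(68°) = 350000 × 0.1403 = 49120 km².
True area of forest reserve: 390000 × cos²(53.7°) = 390000 × 0.3505 = 136700 km².
Ratio = 49120 / 136700 ≈ 0.359.

0.359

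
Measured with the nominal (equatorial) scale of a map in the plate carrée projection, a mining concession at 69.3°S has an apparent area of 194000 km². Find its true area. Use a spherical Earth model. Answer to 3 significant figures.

In the plate carrée (x = Rλ, y = Rφ), meridians are true-scale (h = 1) and parallels are stretched by k = sec φ.
Areal scale = h·k = 1 × sec φ; at 69.3°, h = 1.000, k = 2.829, so h·k = 2.829.
True area = apparent / (areal scale) = 194000 / 2.829 ≈ 68600 km².

68600 km²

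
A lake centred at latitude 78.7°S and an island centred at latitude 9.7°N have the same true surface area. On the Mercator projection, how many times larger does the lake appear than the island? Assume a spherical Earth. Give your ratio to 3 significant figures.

25.3

Mercator areal scale is sec²φ.
At 78.7°: sec²(78.7°) = 1/0.1959² = 26.05.
At 9.7°: sec²(9.7°) = 1/0.9857² = 1.029.
Ratio = 26.05/1.029 = cos²(9.7°)/cos²(78.7°) ≈ 25.3.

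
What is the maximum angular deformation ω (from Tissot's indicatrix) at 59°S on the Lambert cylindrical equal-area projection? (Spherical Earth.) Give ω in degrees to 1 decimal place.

The Lambert cylindrical equal-area projection is the cylindrical equal-area projection with its standard parallel at the equator (φ₀ = 0). For cylindrical equal-area with standard parallel φ₀, h = cos φ / cos φ₀ and k = cos φ₀ / cos φ, so h·k = 1.
At 59°: h = 0.5150, k = 1.942; principal scales a = 1.942, b = 0.5150.
sin(ω/2) = (a − b)/(a + b) = 1.427/2.457 = 0.5807, so ω = 2 arcsin(0.5807) ≈ 71.0°.

71.0°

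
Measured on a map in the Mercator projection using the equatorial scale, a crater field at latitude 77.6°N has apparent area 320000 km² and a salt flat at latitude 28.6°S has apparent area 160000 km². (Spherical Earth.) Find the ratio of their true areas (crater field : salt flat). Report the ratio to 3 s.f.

0.120

Since Mercator area scale is 1/cos²φ, the true area equals the apparent area multiplied by cos²φ.
True area of crater field: 320000 × cos²(77.6°) = 320000 × 0.04611 = 14760 km².
True area of salt flat: 160000 × cos²(28.6°) = 160000 × 0.7709 = 123300 km².
Ratio = 14760 / 123300 ≈ 0.120.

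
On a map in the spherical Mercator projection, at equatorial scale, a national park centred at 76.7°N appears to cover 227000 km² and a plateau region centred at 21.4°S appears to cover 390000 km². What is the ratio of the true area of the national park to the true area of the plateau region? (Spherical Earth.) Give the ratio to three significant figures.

Mercator's areal exaggeration is sec²φ; hence true area = (apparent area) · cos²φ.
True area of national park: 227000 × cos²(76.7°) = 227000 × 0.05292 = 12010 km².
True area of plateau region: 390000 × cos²(21.4°) = 390000 × 0.8669 = 338100 km².
Ratio = 12010 / 338100 ≈ 0.0355.

0.0355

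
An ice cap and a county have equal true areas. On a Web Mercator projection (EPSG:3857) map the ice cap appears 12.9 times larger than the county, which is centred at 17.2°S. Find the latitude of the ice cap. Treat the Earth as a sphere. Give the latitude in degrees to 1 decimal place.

For equal true areas on Mercator, apparent areas scale as sec²φ, so the ratio is cos²φ₂ / cos²φ₁.
cos²φ₂ / cos²φ₁ = 12.9  ⇒  cos φ₁ = cos 17.2° / √12.9 = 0.9553/3.592 = 0.2660.
φ₁ = arccos(0.2660) ≈ 74.6°.

74.6°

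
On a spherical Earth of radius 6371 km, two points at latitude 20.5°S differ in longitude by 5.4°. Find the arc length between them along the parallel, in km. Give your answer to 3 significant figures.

Arc length along a parallel = R cos φ · Δλ (with Δλ in radians).
= 6371 × cos 20.5° × (5.4° × π/180) = 6371 × 0.9367 × 0.09425 ≈ 562 km.

562 km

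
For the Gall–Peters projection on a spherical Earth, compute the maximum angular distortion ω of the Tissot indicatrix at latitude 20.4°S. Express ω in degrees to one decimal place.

31.9°

Gall–Peters is a cylindrical equal-area projection with standard parallels at ±45°. A cylindrical equal-area projection with standard parallel φ₀ has meridian scale h = cos φ / cos φ₀ and parallel scale k = cos φ₀ / cos φ (so areas are preserved, h·k = 1).
At 20.4°: h = 1.326, k = 0.7544; principal scales a = 1.326, b = 0.7544.
sin(ω/2) = (a − b)/(a + b) = 0.5711/2.080 = 0.2746, so ω = 2 arcsin(0.2746) ≈ 31.9°.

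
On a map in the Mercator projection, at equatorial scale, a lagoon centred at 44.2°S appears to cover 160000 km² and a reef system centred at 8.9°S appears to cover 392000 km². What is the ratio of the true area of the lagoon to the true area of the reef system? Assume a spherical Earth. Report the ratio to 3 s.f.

Since Mercator area scale is 1/cos²φ, the true area equals the apparent area multiplied by cos²φ.
True area of lagoon: 160000 × cos²(44.2°) = 160000 × 0.5140 = 82230 km².
True area of reef system: 392000 × cos²(8.9°) = 392000 × 0.9761 = 382600 km².
Ratio = 82230 / 382600 ≈ 0.215.

0.215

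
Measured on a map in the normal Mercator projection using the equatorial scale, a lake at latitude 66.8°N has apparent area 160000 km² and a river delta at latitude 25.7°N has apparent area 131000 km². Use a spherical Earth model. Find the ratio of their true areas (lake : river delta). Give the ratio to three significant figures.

0.233

Since Mercator area scale is 1/cos²φ, the true area equals the apparent area multiplied by cos²φ.
True area of lake: 160000 × cos²(66.8°) = 160000 × 0.1552 = 24830 km².
True area of river delta: 131000 × cos²(25.7°) = 131000 × 0.8119 = 106400 km².
Ratio = 24830 / 106400 ≈ 0.233.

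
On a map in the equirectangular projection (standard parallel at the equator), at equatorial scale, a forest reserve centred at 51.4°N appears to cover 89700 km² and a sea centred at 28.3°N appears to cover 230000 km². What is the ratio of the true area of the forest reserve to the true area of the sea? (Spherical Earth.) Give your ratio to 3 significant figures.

0.276

Plate carrée has h = 1 and k = sec φ, giving areal scale sec φ; true area = (apparent area) · cos φ.
True area of forest reserve: 89700 × cos(51.4°) = 89700 × 0.6239 = 55960 km².
True area of sea: 230000 × cos(28.3°) = 230000 × 0.8805 = 202500 km².
Ratio = 55960 / 202500 ≈ 0.276.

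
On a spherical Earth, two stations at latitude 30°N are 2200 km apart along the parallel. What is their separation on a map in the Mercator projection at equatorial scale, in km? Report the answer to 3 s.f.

The Mercator projection is conformal; its linear scale factor is the same in every direction and equals sec φ = 1/cos φ.
Along the parallel, k = sec 30° = 1/0.8660 = 1.155.
Map distance = 2200 × 1.155 ≈ 2540 km.

2540 km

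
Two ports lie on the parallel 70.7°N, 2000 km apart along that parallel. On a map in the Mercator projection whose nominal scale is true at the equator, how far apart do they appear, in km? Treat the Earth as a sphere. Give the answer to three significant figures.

6050 km

Mercator is conformal, so the point scale is isotropic: h = k = sec φ = 1/cos φ.
Along the parallel, k = sec 70.7° = 1/0.3305 = 3.026.
Map distance = 2000 × 3.026 ≈ 6050 km.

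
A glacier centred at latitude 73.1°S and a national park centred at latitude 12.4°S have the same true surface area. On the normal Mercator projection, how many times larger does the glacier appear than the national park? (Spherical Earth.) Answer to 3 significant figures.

11.3

On Mercator, area is exaggerated by sec²φ = 1/cos²φ.
At 73.1°: sec²(73.1°) = 1/0.2907² = 11.83.
At 12.4°: sec²(12.4°) = 1/0.9767² = 1.048.
Ratio = 11.83/1.048 = cos²(12.4°)/cos²(73.1°) ≈ 11.3.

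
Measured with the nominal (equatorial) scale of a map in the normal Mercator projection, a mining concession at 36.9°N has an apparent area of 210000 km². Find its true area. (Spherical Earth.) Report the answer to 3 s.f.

The Mercator projection is conformal; its linear scale factor is the same in every direction and equals sec φ = 1/cos φ.
Areal scale = k² = sec²φ = 1/cos²(36.9°) = 1/0.7997² = 1.564.
True area = apparent / (areal scale) = 210000 / 1.564 ≈ 134000 km².

134000 km²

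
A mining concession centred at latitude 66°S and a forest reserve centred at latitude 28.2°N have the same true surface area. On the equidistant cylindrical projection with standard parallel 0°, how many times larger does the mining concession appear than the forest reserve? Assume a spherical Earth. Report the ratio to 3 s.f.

For the equirectangular projection with φ₀ = 0 (plate carrée), h = 1 along meridians and k = sec φ along parallels.
Areal scale at 66°: h·k = 1.000 × 2.459 = 2.459.
Areal scale at 28.2°: h·k = 1.000 × 1.135 = 1.135.
Ratio = 2.459/1.135 ≈ 2.17.

2.17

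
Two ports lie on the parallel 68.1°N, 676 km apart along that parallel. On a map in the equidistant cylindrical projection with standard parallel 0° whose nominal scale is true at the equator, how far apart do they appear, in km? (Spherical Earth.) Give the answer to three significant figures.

In the plate carrée (x = Rλ, y = Rφ), meridians are true-scale (h = 1) and parallels are stretched by k = sec φ.
Along the parallel, k = sec 68.1° = 1/0.3730 = 2.681.
Map distance = 676 × 2.681 ≈ 1810 km.

1810 km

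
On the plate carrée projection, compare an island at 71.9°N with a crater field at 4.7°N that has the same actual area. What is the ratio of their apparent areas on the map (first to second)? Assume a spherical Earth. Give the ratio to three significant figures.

3.21

Plate carrée maps x = Rλ, y = Rφ. The meridian scale is h = 1 and the parallel scale is k = 1/cos φ = sec φ.
Areal scale at 71.9°: h·k = 1.000 × 3.219 = 3.219.
Areal scale at 4.7°: h·k = 1.000 × 1.003 = 1.003.
Ratio = 3.219/1.003 ≈ 3.21.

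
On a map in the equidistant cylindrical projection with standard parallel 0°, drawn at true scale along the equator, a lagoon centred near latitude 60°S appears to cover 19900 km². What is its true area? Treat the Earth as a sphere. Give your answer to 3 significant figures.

Plate carrée maps x = Rλ, y = Rφ. The meridian scale is h = 1 and the parallel scale is k = 1/cos φ = sec φ.
Areal scale = h·k = 1 × sec φ; at 60°, h = 1.000, k = 2.000, so h·k = 2.000.
True area = apparent / (areal scale) = 19900 / 2.000 ≈ 9950 km².

9950 km²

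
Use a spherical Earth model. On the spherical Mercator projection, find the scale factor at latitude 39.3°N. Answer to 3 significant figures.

1.29

Mercator is conformal, so the point scale is isotropic: h = k = sec φ = 1/cos φ.
k = 1/cos 39.3° = 1/0.7738 = 1.292.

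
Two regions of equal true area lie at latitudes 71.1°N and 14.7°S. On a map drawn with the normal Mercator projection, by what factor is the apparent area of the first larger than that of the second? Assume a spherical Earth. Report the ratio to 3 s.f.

On Mercator, area is exaggerated by sec²φ = 1/cos²φ.
At 71.1°: sec²(71.1°) = 1/0.3239² = 9.531.
At 14.7°: sec²(14.7°) = 1/0.9673² = 1.069.
Ratio = 9.531/1.069 = cos²(14.7°)/cos²(71.1°) ≈ 8.92.

8.92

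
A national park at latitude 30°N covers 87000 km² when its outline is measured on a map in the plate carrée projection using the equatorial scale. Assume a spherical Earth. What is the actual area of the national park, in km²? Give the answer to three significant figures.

For the equirectangular projection with φ₀ = 0 (plate carrée), h = 1 along meridians and k = sec φ along parallels.
Areal scale = h·k = 1 × sec φ; at 30°, h = 1.000, k = 1.155, so h·k = 1.155.
True area = apparent / (areal scale) = 87000 / 1.155 ≈ 75300 km².

75300 km²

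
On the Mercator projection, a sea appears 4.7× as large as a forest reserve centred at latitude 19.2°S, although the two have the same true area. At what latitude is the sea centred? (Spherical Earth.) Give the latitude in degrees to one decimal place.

On Mercator, (apparent₁)/(apparent₂) = sec²φ₁ / sec²φ₂ when true areas are equal.
cos²φ₂ / cos²φ₁ = 4.7  ⇒  cos φ₁ = cos 19.2° / √4.7 = 0.9444/2.168 = 0.4356.
φ₁ = arccos(0.4356) ≈ 64.2°.

64.2°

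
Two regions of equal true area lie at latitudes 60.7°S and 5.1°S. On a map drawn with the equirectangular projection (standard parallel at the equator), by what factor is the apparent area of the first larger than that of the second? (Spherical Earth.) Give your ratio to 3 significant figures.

2.04

For the equirectangular projection with φ₀ = 0 (plate carrée), h = 1 along meridians and k = sec φ along parallels.
Areal scale at 60.7°: h·k = 1.000 × 2.043 = 2.043.
Areal scale at 5.1°: h·k = 1.000 × 1.004 = 1.004.
Ratio = 2.043/1.004 ≈ 2.04.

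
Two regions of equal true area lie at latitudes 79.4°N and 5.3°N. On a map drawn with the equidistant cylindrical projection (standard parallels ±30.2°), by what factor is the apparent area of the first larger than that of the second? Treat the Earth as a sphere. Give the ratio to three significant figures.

The equidistant cylindrical projection with φ₀ = 30.2° has h = 1 (meridians true) and k = cos φ₀ / cos φ along parallels.
Areal scale at 79.4°: h·k = 1.000 × 4.698 = 4.698.
Areal scale at 5.3°: h·k = 1.000 × 0.8680 = 0.8680.
Ratio = 4.698/0.8680 ≈ 5.41.

5.41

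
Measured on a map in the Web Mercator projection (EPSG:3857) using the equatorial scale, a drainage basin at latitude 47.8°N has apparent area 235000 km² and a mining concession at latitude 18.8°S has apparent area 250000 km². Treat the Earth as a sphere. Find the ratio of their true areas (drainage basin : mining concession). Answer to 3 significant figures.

0.473

Since Mercator area scale is 1/cos²φ, the true area equals the apparent area multiplied by cos²φ.
True area of drainage basin: 235000 × cos²(47.8°) = 235000 × 0.4512 = 106000 km².
True area of mining concession: 250000 × cos²(18.8°) = 250000 × 0.8961 = 224000 km².
Ratio = 106000 / 224000 ≈ 0.473.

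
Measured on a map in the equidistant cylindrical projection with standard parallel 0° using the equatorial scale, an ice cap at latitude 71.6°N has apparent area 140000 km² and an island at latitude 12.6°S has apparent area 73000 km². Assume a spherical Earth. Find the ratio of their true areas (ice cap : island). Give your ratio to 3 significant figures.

0.620

On the plate carrée, areal scale = h·k = 1 × sec φ, so true area = apparent × cos φ.
True area of ice cap: 140000 × cos(71.6°) = 140000 × 0.3156 = 44190 km².
True area of island: 73000 × cos(12.6°) = 73000 × 0.9759 = 71240 km².
Ratio = 44190 / 71240 ≈ 0.620.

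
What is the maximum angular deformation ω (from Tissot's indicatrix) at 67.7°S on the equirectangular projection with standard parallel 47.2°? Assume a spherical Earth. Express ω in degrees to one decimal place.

32.9°

In the equirectangular projection with standard parallel φ₀ = 47.2° (x = Rλ cos φ₀, y = Rφ), meridians are true-scale (h = 1) and the parallel scale is k = cos φ₀ / cos φ.
At 67.7°: h = 1.000, k = 1.791; principal scales a = 1.791, b = 1.000.
sin(ω/2) = (a − b)/(a + b) = 0.7906/2.791 = 0.2833, so ω = 2 arcsin(0.2833) ≈ 32.9°.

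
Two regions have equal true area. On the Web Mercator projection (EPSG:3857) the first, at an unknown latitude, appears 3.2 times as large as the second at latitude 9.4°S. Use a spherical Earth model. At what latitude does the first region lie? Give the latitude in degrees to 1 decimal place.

On Mercator, (apparent₁)/(apparent₂) = sec²φ₁ / sec²φ₂ when true areas are equal.
cos²φ₂ / cos²φ₁ = 3.2  ⇒  cos φ₁ = cos 9.4° / √3.2 = 0.9866/1.789 = 0.5515.
φ₁ = arccos(0.5515) ≈ 56.5°.

56.5°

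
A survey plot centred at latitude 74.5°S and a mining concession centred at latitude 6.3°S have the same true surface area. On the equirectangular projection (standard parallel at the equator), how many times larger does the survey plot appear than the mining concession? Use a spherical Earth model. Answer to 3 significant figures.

3.72

In the plate carrée (x = Rλ, y = Rφ), meridians are true-scale (h = 1) and parallels are stretched by k = sec φ.
Areal scale at 74.5°: h·k = 1.000 × 3.742 = 3.742.
Areal scale at 6.3°: h·k = 1.000 × 1.006 = 1.006.
Ratio = 3.742/1.006 ≈ 3.72.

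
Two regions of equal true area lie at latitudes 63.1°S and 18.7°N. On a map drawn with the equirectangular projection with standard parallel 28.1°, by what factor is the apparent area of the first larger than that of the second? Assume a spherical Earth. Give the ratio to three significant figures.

With standard parallel φ₀ = 28.1°, the equirectangular projection gives x = Rλ cos φ₀, y = Rφ, so h = 1 and k = cos 28.1° / cos φ.
Areal scale at 63.1°: h·k = 1.000 × 1.950 = 1.950.
Areal scale at 18.7°: h·k = 1.000 × 0.9313 = 0.9313.
Ratio = 1.950/0.9313 ≈ 2.09.

2.09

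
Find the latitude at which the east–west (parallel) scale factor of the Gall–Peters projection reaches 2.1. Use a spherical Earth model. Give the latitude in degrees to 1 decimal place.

70.3°

The Gall–Peters projection is cylindrical equal-area with φ₀ = 45°. A cylindrical equal-area projection with standard parallel φ₀ has meridian scale h = cos φ / cos φ₀ and parallel scale k = cos φ₀ / cos φ (so areas are preserved, h·k = 1).
k = cos φ₀ / cos φ = 2.1  ⇒  cos φ = cos 45° / 2.1 = 0.3367.
φ = arccos(0.3367) ≈ 70.3°.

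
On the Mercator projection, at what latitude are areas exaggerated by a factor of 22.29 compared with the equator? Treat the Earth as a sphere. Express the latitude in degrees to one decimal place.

Mercator areal scale is sec²φ.
sec²φ = 22.29  ⇒  cos²φ = 0.04486  ⇒  cos φ = 0.2118.
φ = arccos(0.2118) ≈ 77.8°.

77.8°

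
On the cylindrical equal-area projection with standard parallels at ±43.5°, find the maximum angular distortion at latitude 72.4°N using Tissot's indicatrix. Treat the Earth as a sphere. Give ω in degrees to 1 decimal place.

89.5°

Cylindrical equal-area (φ₀ = 43.5°): h = cos φ / cos 43.5° along meridians, k = cos 43.5° / cos φ along parallels; h·k = 1.
At 72.4°: h = 0.4168, k = 2.399; principal scales a = 2.399, b = 0.4168.
sin(ω/2) = (a − b)/(a + b) = 1.982/2.816 = 0.7039, so ω = 2 arcsin(0.7039) ≈ 89.5°.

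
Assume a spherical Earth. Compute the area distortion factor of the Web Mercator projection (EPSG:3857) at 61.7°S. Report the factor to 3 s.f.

4.45

Mercator is conformal, so the point scale is isotropic: h = k = sec φ = 1/cos φ.
Areal scale = k² = sec²φ = 1/cos²(61.7°) = 1/0.4741² = 4.449.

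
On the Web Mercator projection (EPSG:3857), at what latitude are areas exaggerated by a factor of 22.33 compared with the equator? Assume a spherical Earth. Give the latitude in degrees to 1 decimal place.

Mercator areal scale is sec²φ.
sec²φ = 22.33  ⇒  cos²φ = 0.04478  ⇒  cos φ = 0.2116.
φ = arccos(0.2116) ≈ 77.8°.

77.8°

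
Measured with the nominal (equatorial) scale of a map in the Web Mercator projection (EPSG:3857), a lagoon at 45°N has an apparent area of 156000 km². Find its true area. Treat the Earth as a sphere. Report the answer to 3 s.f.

For Mercator, h = k = sec φ (a conformal cylindrical projection has a single point scale, 1/cos φ).
Areal scale = k² = sec²φ = 1/cos²(45°) = 1/0.7071² = 2.000.
True area = apparent / (areal scale) = 156000 / 2.000 ≈ 78000 km².

78000 km²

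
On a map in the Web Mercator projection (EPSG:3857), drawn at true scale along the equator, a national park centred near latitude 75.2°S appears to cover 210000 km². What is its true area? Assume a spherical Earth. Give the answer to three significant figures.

Mercator is conformal, so the point scale is isotropic: h = k = sec φ = 1/cos φ.
Areal scale = k² = sec²φ = 1/cos²(75.2°) = 1/0.2554² = 15.33.
True area = apparent / (areal scale) = 210000 / 15.33 ≈ 13700 km².

13700 km²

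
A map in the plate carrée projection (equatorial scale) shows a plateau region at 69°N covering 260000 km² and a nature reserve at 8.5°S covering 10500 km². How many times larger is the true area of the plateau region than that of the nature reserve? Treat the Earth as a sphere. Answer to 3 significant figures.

On the plate carrée, areal scale = h·k = 1 × sec φ, so true area = apparent × cos φ.
True area of plateau region: 260000 × cos(69°) = 260000 × 0.3584 = 93180 km².
True area of nature reserve: 10500 × cos(8.5°) = 10500 × 0.9890 = 10380 km².
Ratio = 93180 / 10380 ≈ 8.97.

8.97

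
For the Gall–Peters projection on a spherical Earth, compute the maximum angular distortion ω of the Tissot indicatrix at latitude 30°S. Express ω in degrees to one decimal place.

Gall–Peters is a cylindrical equal-area projection with standard parallels at ±45°. For cylindrical equal-area with standard parallel φ₀, h = cos φ / cos φ₀ and k = cos φ₀ / cos φ, so h·k = 1.
At 30°: h = 1.225, k = 0.8165; principal scales a = 1.225, b = 0.8165.
sin(ω/2) = (a − b)/(a + b) = 0.4082/2.041 = 0.2000, so ω = 2 arcsin(0.2000) ≈ 23.1°.

23.1°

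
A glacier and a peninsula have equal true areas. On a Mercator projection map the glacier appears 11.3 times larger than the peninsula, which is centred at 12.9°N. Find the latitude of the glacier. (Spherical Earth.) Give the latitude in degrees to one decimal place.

73.1°

On Mercator, (apparent₁)/(apparent₂) = sec²φ₁ / sec²φ₂ when true areas are equal.
cos²φ₂ / cos²φ₁ = 11.3  ⇒  cos φ₁ = cos 12.9° / √11.3 = 0.9748/3.362 = 0.2900.
φ₁ = arccos(0.2900) ≈ 73.1°.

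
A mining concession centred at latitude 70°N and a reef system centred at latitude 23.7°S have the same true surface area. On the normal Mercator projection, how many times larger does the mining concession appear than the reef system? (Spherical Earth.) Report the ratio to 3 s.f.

Mercator is conformal with k = sec φ, so areal scale = k² = sec²φ.
At 70°: sec²(70°) = 1/0.3420² = 8.549.
At 23.7°: sec²(23.7°) = 1/0.9157² = 1.193.
Ratio = 8.549/1.193 = cos²(23.7°)/cos²(70°) ≈ 7.17.

7.17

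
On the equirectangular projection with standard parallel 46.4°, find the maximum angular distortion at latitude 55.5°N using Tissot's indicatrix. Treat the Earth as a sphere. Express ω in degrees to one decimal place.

11.3°

The equidistant cylindrical projection with φ₀ = 46.4° has h = 1 (meridians true) and k = cos φ₀ / cos φ along parallels.
At 55.5°: h = 1.000, k = 1.218; principal scales a = 1.218, b = 1.000.
sin(ω/2) = (a − b)/(a + b) = 0.2175/2.218 = 0.09810, so ω = 2 arcsin(0.09810) ≈ 11.3°.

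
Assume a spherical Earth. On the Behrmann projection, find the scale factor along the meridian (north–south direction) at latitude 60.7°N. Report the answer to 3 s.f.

The Behrmann projection is cylindrical equal-area with φ₀ = 30°. A cylindrical equal-area projection with standard parallel φ₀ has meridian scale h = cos φ / cos φ₀ and parallel scale k = cos φ₀ / cos φ (so areas are preserved, h·k = 1).
h = cos 60.7° / cos 30° = 0.4894/0.8660 = 0.5651.

0.565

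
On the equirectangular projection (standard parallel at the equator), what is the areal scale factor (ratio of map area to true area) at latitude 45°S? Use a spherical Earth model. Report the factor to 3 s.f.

For the equirectangular projection with φ₀ = 0 (plate carrée), h = 1 along meridians and k = sec φ along parallels.
Areal scale = h·k = 1 × sec φ; at 45°, h = 1.000, k = 1.414, so h·k = 1.414.

1.41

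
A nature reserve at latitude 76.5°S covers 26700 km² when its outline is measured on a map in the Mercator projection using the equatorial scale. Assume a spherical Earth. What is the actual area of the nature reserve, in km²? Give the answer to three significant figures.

1460 km²

For Mercator, h = k = sec φ (a conformal cylindrical projection has a single point scale, 1/cos φ).
Areal scale = k² = sec²φ = 1/cos²(76.5°) = 1/0.2334² = 18.35.
True area = apparent / (areal scale) = 26700 / 18.35 ≈ 1460 km².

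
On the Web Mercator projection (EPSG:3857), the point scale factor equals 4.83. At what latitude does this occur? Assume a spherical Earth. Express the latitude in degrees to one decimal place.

78.1°

Mercator scale is k = sec φ = 1/cos φ.
1/cos φ = 4.83  ⇒  cos φ = 0.2070  ⇒  φ = arccos(0.2070) ≈ 78.1°.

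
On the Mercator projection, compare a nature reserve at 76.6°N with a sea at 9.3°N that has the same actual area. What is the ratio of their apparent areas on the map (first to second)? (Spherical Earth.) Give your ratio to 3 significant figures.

18.1

On Mercator, area is exaggerated by sec²φ = 1/cos²φ.
At 76.6°: sec²(76.6°) = 1/0.2317² = 18.62.
At 9.3°: sec²(9.3°) = 1/0.9869² = 1.027.
Ratio = 18.62/1.027 = cos²(9.3°)/cos²(76.6°) ≈ 18.1.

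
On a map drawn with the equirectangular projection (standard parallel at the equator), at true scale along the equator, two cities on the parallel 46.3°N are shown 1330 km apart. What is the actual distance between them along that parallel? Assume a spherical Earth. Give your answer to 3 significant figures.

919 km

For the equirectangular projection with φ₀ = 0 (plate carrée), h = 1 along meridians and k = sec φ along parallels.
Along the parallel at 46.3°, map distances are exaggerated by k = sec 46.3° = 1.447.
True distance = 1330 / 1.447 = 1330 × cos 46.3° ≈ 919 km.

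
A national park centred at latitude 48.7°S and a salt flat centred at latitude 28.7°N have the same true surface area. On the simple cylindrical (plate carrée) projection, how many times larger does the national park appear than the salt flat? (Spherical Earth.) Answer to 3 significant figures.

1.33

In the plate carrée (x = Rλ, y = Rφ), meridians are true-scale (h = 1) and parallels are stretched by k = sec φ.
Areal scale at 48.7°: h·k = 1.000 × 1.515 = 1.515.
Areal scale at 28.7°: h·k = 1.000 × 1.140 = 1.140.
Ratio = 1.515/1.140 ≈ 1.33.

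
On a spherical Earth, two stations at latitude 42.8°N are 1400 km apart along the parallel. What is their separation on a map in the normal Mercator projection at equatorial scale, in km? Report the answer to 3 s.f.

Mercator is conformal, so the point scale is isotropic: h = k = sec φ = 1/cos φ.
Along the parallel, k = sec 42.8° = 1/0.7337 = 1.363.
Map distance = 1400 × 1.363 ≈ 1910 km.

1910 km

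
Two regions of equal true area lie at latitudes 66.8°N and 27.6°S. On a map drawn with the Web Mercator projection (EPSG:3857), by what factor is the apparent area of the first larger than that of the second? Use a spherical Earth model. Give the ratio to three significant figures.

5.06

Mercator areal scale is sec²φ.
At 66.8°: sec²(66.8°) = 1/0.3939² = 6.444.
At 27.6°: sec²(27.6°) = 1/0.8862² = 1.273.
Ratio = 6.444/1.273 = cos²(27.6°)/cos²(66.8°) ≈ 5.06.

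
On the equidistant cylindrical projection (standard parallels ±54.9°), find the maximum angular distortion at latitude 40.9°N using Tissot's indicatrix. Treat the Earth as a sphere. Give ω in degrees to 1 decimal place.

With standard parallel φ₀ = 54.9°, the equirectangular projection gives x = Rλ cos φ₀, y = Rφ, so h = 1 and k = cos 54.9° / cos φ.
At 40.9°: h = 1.000, k = 0.7607; principal scales a = 1.000, b = 0.7607.
sin(ω/2) = (a − b)/(a + b) = 0.2393/1.761 = 0.1359, so ω = 2 arcsin(0.1359) ≈ 15.6°.

15.6°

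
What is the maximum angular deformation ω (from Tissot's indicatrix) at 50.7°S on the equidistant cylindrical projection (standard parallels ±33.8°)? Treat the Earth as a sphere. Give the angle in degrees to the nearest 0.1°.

15.5°

With standard parallel φ₀ = 33.8°, the equirectangular projection gives x = Rλ cos φ₀, y = Rφ, so h = 1 and k = cos 33.8° / cos φ.
At 50.7°: h = 1.000, k = 1.312; principal scales a = 1.312, b = 1.000.
sin(ω/2) = (a − b)/(a + b) = 0.3120/2.312 = 0.1349, so ω = 2 arcsin(0.1349) ≈ 15.5°.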